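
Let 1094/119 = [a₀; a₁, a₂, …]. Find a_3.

1

1094 = 9·119 + 23   →  a_0 = 9
119 = 5·23 + 4   →  a_1 = 5
23 = 5·4 + 3   →  a_2 = 5
4 = 1·3 + 1   →  a_3 = 1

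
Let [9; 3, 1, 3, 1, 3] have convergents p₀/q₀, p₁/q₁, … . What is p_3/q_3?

Using pₖ = aₖpₖ₋₁ + pₖ₋₂, qₖ = aₖqₖ₋₁ + qₖ₋₂ (with p₋₁=1, p₋₂=0, q₋₁=0, q₋₂=1):
  k=0: a=9, p=9, q=1
  k=1: a=3, p=28, q=3
  k=2: a=1, p=37, q=4
  k=3: a=3, p=139, q=15

139/15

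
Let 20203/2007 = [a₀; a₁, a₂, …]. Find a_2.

11

20203 = 10·2007 + 133   →  a_0 = 10
2007 = 15·133 + 12   →  a_1 = 15
133 = 11·12 + 1   →  a_2 = 11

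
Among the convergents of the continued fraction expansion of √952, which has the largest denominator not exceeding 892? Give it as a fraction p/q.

11663/378

√952 = [30; 1, 5, 1, 6, 1, 5, 1, 60, …] (period length 8).
Convergents:
  p_0/q_0 = 30/1
  p_1/q_1 = 31/1
  p_2/q_2 = 185/6
  p_3/q_3 = 216/7
  p_4/q_4 = 1481/48
  p_5/q_5 = 1697/55
  p_6/q_6 = 9966/323
  p_7/q_7 = 11663/378
  p_8/q_8 = 709746/23003
q_7 = 378 ≤ 892 < 23003 = q_8, so the answer is 11663/378.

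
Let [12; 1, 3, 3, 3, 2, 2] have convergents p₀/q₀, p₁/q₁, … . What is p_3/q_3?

166/13

Using pₖ = aₖpₖ₋₁ + pₖ₋₂, qₖ = aₖqₖ₋₁ + qₖ₋₂ (with p₋₁=1, p₋₂=0, q₋₁=0, q₋₂=1):
  k=0: a=12, p=12, q=1
  k=1: a=1, p=13, q=1
  k=2: a=3, p=51, q=4
  k=3: a=3, p=166, q=13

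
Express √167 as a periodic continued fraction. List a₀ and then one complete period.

[12; 1, 11, 1, 24]

a₀ = ⌊√167⌋ = 12.
With m₀=0, d₀=1 and mₖ₊₁ = dₖaₖ − mₖ, dₖ₊₁ = (n − mₖ₊₁²)/dₖ, aₖ₊₁ = ⌊(a₀+mₖ₊₁)/dₖ₊₁⌋:
  k=1: m=12, d=23, a=1
  k=2: m=11, d=2, a=11
  k=3: m=11, d=23, a=1
  k=4: m=12, d=1, a=24
d=1 and a=2a₀=24 at k=4, so the next step gives (m, d) = (12, 23) again — its k=1 value — and the period has length 4.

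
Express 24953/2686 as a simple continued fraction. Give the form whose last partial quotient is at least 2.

24953 = 9·2686 + 779
2686 = 3·779 + 349
779 = 2·349 + 81
349 = 4·81 + 25
81 = 3·25 + 6
25 = 4·6 + 1
6 = 6·1 + 0  (stop)
So 24953/2686 = [9; 3, 2, 4, 3, 4, 6].

[9; 3, 2, 4, 3, 4, 6]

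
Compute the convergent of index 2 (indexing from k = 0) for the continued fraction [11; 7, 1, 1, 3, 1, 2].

Using pₖ = aₖpₖ₋₁ + pₖ₋₂, qₖ = aₖqₖ₋₁ + qₖ₋₂ (with p₋₁=1, p₋₂=0, q₋₁=0, q₋₂=1):
  k=0: a=11, p=11, q=1
  k=1: a=7, p=78, q=7
  k=2: a=1, p=89, q=8

89/8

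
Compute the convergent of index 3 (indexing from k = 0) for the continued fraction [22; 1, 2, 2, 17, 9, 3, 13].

Using pₖ = aₖpₖ₋₁ + pₖ₋₂, qₖ = aₖqₖ₋₁ + qₖ₋₂ (with p₋₁=1, p₋₂=0, q₋₁=0, q₋₂=1):
  k=0: a=22, p=22, q=1
  k=1: a=1, p=23, q=1
  k=2: a=2, p=68, q=3
  k=3: a=2, p=159, q=7

159/7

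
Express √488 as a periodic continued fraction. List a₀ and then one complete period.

a₀ = ⌊√488⌋ = 22.
With m₀=0, d₀=1 and mₖ₊₁ = dₖaₖ − mₖ, dₖ₊₁ = (n − mₖ₊₁²)/dₖ, aₖ₊₁ = ⌊(a₀+mₖ₊₁)/dₖ₊₁⌋:
  k=1: m=22, d=4, a=11
  k=2: m=22, d=1, a=44
d=1 and a=2a₀=44 at k=2, so the next step gives (m, d) = (22, 4) again — its k=1 value — and the period has length 2.

[22; 11, 44]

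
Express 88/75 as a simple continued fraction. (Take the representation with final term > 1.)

[1; 5, 1, 3, 3]

88 = 1*75 + 13
75 = 5*13 + 10
13 = 1*10 + 3
10 = 3*3 + 1
3 = 3*1 + 0  (stop)
So 88/75 = [1; 5, 1, 3, 3].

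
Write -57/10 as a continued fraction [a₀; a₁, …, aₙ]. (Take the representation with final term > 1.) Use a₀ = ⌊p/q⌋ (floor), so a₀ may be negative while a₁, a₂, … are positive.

-57 = -6*10 + 3
10 = 3*3 + 1
3 = 3*1 + 0  (stop)
So -57/10 = [-6; 3, 3].

[-6; 3, 3]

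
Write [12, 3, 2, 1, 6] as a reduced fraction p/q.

Using pₖ = aₖpₖ₋₁ + pₖ₋₂ and qₖ = aₖqₖ₋₁ + qₖ₋₂:
  k=0: a=12, p=12, q=1
  k=1: a=3, p=37, q=3
  k=2: a=2, p=86, q=7
  k=3: a=1, p=123, q=10
  k=4: a=6, p=824, q=67

824/67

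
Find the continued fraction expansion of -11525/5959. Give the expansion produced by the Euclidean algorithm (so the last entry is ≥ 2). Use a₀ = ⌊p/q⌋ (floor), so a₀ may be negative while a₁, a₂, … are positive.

-11525 = -2×5959 + 393
5959 = 15×393 + 64
393 = 6×64 + 9
64 = 7×9 + 1
9 = 9×1 + 0  (stop)
So -11525/5959 = [-2; 15, 6, 7, 9].

[-2; 15, 6, 7, 9]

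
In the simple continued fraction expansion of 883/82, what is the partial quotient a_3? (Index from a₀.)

3

883 = 10·82 + 63   →  a_0 = 10
82 = 1·63 + 19   →  a_1 = 1
63 = 3·19 + 6   →  a_2 = 3
19 = 3·6 + 1   →  a_3 = 3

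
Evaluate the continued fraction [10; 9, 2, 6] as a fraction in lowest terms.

1243/123

Fold from the inside: start with 6/1.
  2 + 1/6 = 13/6
  9 + 6/13 = 123/13
  10 + 13/123 = 1243/123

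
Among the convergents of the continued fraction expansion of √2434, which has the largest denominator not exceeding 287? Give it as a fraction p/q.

7351/149

√2434 = [49; 2, 1, 48, 1, 2, 98, …] (period length 6).
Convergents:
  p_0/q_0 = 49/1
  p_1/q_1 = 99/2
  p_2/q_2 = 148/3
  p_3/q_3 = 7203/146
  p_4/q_4 = 7351/149
  p_5/q_5 = 21905/444
q_4 = 149 ≤ 287 < 444 = q_5, so the answer is 7351/149.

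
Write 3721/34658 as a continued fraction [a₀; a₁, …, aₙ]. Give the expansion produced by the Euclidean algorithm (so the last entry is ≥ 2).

3721 = 0×34658 + 3721
34658 = 9×3721 + 1169
3721 = 3×1169 + 214
1169 = 5×214 + 99
214 = 2×99 + 16
99 = 6×16 + 3
16 = 5×3 + 1
3 = 3×1 + 0  (stop)
So 3721/34658 = [0; 9, 3, 5, 2, 6, 5, 3].

[0; 9, 3, 5, 2, 6, 5, 3]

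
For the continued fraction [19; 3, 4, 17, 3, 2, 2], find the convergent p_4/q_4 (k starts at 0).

13226/685

Using pₖ = aₖpₖ₋₁ + pₖ₋₂, qₖ = aₖqₖ₋₁ + qₖ₋₂ (with p₋₁=1, p₋₂=0, q₋₁=0, q₋₂=1):
  k=0: a=19, p=19, q=1
  k=1: a=3, p=58, q=3
  k=2: a=4, p=251, q=13
  k=3: a=17, p=4325, q=224
  k=4: a=3, p=13226, q=685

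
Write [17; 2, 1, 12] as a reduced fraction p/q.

659/38

Using pₖ = aₖpₖ₋₁ + pₖ₋₂ and qₖ = aₖqₖ₋₁ + qₖ₋₂:
  k=0: a=17, p=17, q=1
  k=1: a=2, p=35, q=2
  k=2: a=1, p=52, q=3
  k=3: a=12, p=659, q=38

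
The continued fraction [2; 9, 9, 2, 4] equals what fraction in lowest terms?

Using pₖ = aₖpₖ₋₁ + pₖ₋₂ and qₖ = aₖqₖ₋₁ + qₖ₋₂:
  k=0: a=2, p=2, q=1
  k=1: a=9, p=19, q=9
  k=2: a=9, p=173, q=82
  k=3: a=2, p=365, q=173
  k=4: a=4, p=1633, q=774

1633/774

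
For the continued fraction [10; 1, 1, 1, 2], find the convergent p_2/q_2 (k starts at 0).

21/2

Using pₖ = aₖpₖ₋₁ + pₖ₋₂, qₖ = aₖqₖ₋₁ + qₖ₋₂ (with p₋₁=1, p₋₂=0, q₋₁=0, q₋₂=1):
  k=0: a=10, p=10, q=1
  k=1: a=1, p=11, q=1
  k=2: a=1, p=21, q=2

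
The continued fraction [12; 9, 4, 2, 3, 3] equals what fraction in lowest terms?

11394/941

Fold from the inside: start with 3/1.
  3 + 1/3 = 10/3
  2 + 3/10 = 23/10
  4 + 10/23 = 102/23
  9 + 23/102 = 941/102
  12 + 102/941 = 11394/941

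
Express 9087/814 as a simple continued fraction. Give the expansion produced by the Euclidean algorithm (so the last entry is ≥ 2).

9087 = 11*814 + 133
814 = 6*133 + 16
133 = 8*16 + 5
16 = 3*5 + 1
5 = 5*1 + 0  (stop)
So 9087/814 = [11; 6, 8, 3, 5].

[11; 6, 8, 3, 5]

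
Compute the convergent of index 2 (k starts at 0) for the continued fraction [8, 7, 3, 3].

179/22

Using pₖ = aₖpₖ₋₁ + pₖ₋₂, qₖ = aₖqₖ₋₁ + qₖ₋₂ (with p₋₁=1, p₋₂=0, q₋₁=0, q₋₂=1):
  k=0: a=8, p=8, q=1
  k=1: a=7, p=57, q=7
  k=2: a=3, p=179, q=22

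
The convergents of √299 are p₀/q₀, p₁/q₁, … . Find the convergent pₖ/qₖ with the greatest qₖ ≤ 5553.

√299 = [17; 3, 2, 3, 34, …] (period length 4).
Convergents:
  p_0/q_0 = 17/1
  p_1/q_1 = 52/3
  p_2/q_2 = 121/7
  p_3/q_3 = 415/24
  p_4/q_4 = 14231/823
  p_5/q_5 = 43108/2493
  p_6/q_6 = 100447/5809
q_5 = 2493 ≤ 5553 < 5809 = q_6, so the answer is 43108/2493.

43108/2493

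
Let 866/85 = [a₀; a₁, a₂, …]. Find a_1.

5

866 = 10·85 + 16   →  a_0 = 10
85 = 5·16 + 5   →  a_1 = 5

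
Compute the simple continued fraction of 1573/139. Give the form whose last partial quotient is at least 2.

[11; 3, 6, 3, 2]

1573 = 11×139 + 44
139 = 3×44 + 7
44 = 6×7 + 2
7 = 3×2 + 1
2 = 2×1 + 0  (stop)
So 1573/139 = [11; 3, 6, 3, 2].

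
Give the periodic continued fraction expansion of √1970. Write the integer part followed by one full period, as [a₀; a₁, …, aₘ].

[44; 2, 1, 1, 2, 88]

a₀ = ⌊√1970⌋ = 44.
With m₀=0, d₀=1 and mₖ₊₁ = dₖaₖ − mₖ, dₖ₊₁ = (n − mₖ₊₁²)/dₖ, aₖ₊₁ = ⌊(a₀+mₖ₊₁)/dₖ₊₁⌋:
  k=1: m=44, d=34, a=2
  k=2: m=24, d=41, a=1
  k=3: m=17, d=41, a=1
  k=4: m=24, d=34, a=2
  k=5: m=44, d=1, a=88
d=1 and a=2a₀=88 at k=5, so the next step gives (m, d) = (44, 34) again — its k=1 value — and the period has length 5.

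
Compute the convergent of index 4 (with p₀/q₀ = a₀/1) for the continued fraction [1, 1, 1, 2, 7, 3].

Using pₖ = aₖpₖ₋₁ + pₖ₋₂, qₖ = aₖqₖ₋₁ + qₖ₋₂ (with p₋₁=1, p₋₂=0, q₋₁=0, q₋₂=1):
  k=0: a=1, p=1, q=1
  k=1: a=1, p=2, q=1
  k=2: a=1, p=3, q=2
  k=3: a=2, p=8, q=5
  k=4: a=7, p=59, q=37

59/37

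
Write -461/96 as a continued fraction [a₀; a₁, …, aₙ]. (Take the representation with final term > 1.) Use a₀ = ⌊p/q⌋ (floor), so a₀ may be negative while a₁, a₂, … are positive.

[-5; 5, 19]

-461 = -5×96 + 19
96 = 5×19 + 1
19 = 19×1 + 0  (stop)
So -461/96 = [-5; 5, 19].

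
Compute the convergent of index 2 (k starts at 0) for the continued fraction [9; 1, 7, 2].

Using pₖ = aₖpₖ₋₁ + pₖ₋₂, qₖ = aₖqₖ₋₁ + qₖ₋₂ (with p₋₁=1, p₋₂=0, q₋₁=0, q₋₂=1):
  k=0: a=9, p=9, q=1
  k=1: a=1, p=10, q=1
  k=2: a=7, p=79, q=8

79/8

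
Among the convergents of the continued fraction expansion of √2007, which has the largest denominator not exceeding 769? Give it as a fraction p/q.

√2007 = [44; 1, 3, 1, 88, …] (period length 4).
Convergents:
  p_0/q_0 = 44/1
  p_1/q_1 = 45/1
  p_2/q_2 = 179/4
  p_3/q_3 = 224/5
  p_4/q_4 = 19891/444
  p_5/q_5 = 20115/449
  p_6/q_6 = 80236/1791
q_5 = 449 ≤ 769 < 1791 = q_6, so the answer is 20115/449.

20115/449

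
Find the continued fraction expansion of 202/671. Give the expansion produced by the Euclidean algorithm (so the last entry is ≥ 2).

202 = 0×671 + 202
671 = 3×202 + 65
202 = 3×65 + 7
65 = 9×7 + 2
7 = 3×2 + 1
2 = 2×1 + 0  (stop)
So 202/671 = [0; 3, 3, 9, 3, 2].

[0; 3, 3, 9, 3, 2]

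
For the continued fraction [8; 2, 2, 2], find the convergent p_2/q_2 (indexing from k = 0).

42/5

Using pₖ = aₖpₖ₋₁ + pₖ₋₂, qₖ = aₖqₖ₋₁ + qₖ₋₂ (with p₋₁=1, p₋₂=0, q₋₁=0, q₋₂=1):
  k=0: a=8, p=8, q=1
  k=1: a=2, p=17, q=2
  k=2: a=2, p=42, q=5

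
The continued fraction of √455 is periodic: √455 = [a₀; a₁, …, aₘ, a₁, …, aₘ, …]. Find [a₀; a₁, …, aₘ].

[21; 3, 42]

a₀ = ⌊√455⌋ = 21.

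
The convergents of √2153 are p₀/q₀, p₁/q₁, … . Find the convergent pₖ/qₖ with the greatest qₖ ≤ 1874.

√2153 = [46; 2, 2, 92, …] (period length 3).
Convergents:
  p_0/q_0 = 46/1
  p_1/q_1 = 93/2
  p_2/q_2 = 232/5
  p_3/q_3 = 21437/462
  p_4/q_4 = 43106/929
  p_5/q_5 = 107649/2320
q_4 = 929 ≤ 1874 < 2320 = q_5, so the answer is 43106/929.

43106/929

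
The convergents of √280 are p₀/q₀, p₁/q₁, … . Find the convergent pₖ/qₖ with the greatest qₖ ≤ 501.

√280 = [16; 1, 2, 1, 2, 1, 32, …] (period length 6).
Convergents:
  p_0/q_0 = 16/1
  p_1/q_1 = 17/1
  p_2/q_2 = 50/3
  p_3/q_3 = 67/4
  p_4/q_4 = 184/11
  p_5/q_5 = 251/15
  p_6/q_6 = 8216/491
  p_7/q_7 = 8467/506
q_6 = 491 ≤ 501 < 506 = q_7, so the answer is 8216/491.

8216/491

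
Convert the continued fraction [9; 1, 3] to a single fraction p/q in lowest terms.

Using pₖ = aₖpₖ₋₁ + pₖ₋₂ and qₖ = aₖqₖ₋₁ + qₖ₋₂:
  k=0: a=9, p=9, q=1
  k=1: a=1, p=10, q=1
  k=2: a=3, p=39, q=4

39/4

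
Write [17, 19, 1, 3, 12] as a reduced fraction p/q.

Using pₖ = aₖpₖ₋₁ + pₖ₋₂ and qₖ = aₖqₖ₋₁ + qₖ₋₂:
  k=0: a=17, p=17, q=1
  k=1: a=19, p=324, q=19
  k=2: a=1, p=341, q=20
  k=3: a=3, p=1347, q=79
  k=4: a=12, p=16505, q=968

16505/968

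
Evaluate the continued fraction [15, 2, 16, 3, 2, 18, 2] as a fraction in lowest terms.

137771/8897

Using pₖ = aₖpₖ₋₁ + pₖ₋₂ and qₖ = aₖqₖ₋₁ + qₖ₋₂:
  k=0: a=15, p=15, q=1
  k=1: a=2, p=31, q=2
  k=2: a=16, p=511, q=33
  k=3: a=3, p=1564, q=101
  k=4: a=2, p=3639, q=235
  k=5: a=18, p=67066, q=4331
  k=6: a=2, p=137771, q=8897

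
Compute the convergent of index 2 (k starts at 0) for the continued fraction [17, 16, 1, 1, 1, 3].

290/17

Using pₖ = aₖpₖ₋₁ + pₖ₋₂, qₖ = aₖqₖ₋₁ + qₖ₋₂ (with p₋₁=1, p₋₂=0, q₋₁=0, q₋₂=1):
  k=0: a=17, p=17, q=1
  k=1: a=16, p=273, q=16
  k=2: a=1, p=290, q=17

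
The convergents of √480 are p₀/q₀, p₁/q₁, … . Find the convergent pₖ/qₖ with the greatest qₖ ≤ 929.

√480 = [21; 1, 9, 1, 42, …] (period length 4).
Convergents:
  p_0/q_0 = 21/1
  p_1/q_1 = 22/1
  p_2/q_2 = 219/10
  p_3/q_3 = 241/11
  p_4/q_4 = 10341/472
  p_5/q_5 = 10582/483
  p_6/q_6 = 105579/4819
q_5 = 483 ≤ 929 < 4819 = q_6, so the answer is 10582/483.

10582/483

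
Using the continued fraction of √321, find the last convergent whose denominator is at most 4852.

√321 = [17; 1, 10, 1, 34, …] (period length 4).
Convergents:
  p_0/q_0 = 17/1
  p_1/q_1 = 18/1
  p_2/q_2 = 197/11
  p_3/q_3 = 215/12
  p_4/q_4 = 7507/419
  p_5/q_5 = 7722/431
  p_6/q_6 = 84727/4729
  p_7/q_7 = 92449/5160
q_6 = 4729 ≤ 4852 < 5160 = q_7, so the answer is 84727/4729.

84727/4729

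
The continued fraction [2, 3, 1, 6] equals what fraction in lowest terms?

Using pₖ = aₖpₖ₋₁ + pₖ₋₂ and qₖ = aₖqₖ₋₁ + qₖ₋₂:
  k=0: a=2, p=2, q=1
  k=1: a=3, p=7, q=3
  k=2: a=1, p=9, q=4
  k=3: a=6, p=61, q=27

61/27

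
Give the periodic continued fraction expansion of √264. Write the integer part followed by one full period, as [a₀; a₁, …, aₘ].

a₀ = ⌊√264⌋ = 16.
With m₀=0, d₀=1 and mₖ₊₁ = dₖaₖ − mₖ, dₖ₊₁ = (n − mₖ₊₁²)/dₖ, aₖ₊₁ = ⌊(a₀+mₖ₊₁)/dₖ₊₁⌋:
  k=1: m=16, d=8, a=4
  k=2: m=16, d=1, a=32
d=1 and a=2a₀=32 at k=2, so the next step gives (m, d) = (16, 8) again — its k=1 value — and the period has length 2.

[16; 4, 32]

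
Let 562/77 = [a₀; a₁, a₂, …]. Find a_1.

562 = 7·77 + 23   →  a_0 = 7
77 = 3·23 + 8   →  a_1 = 3

3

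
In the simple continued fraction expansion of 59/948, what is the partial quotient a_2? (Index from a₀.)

59 = 0·948 + 59   →  a_0 = 0
948 = 16·59 + 4   →  a_1 = 16
59 = 14·4 + 3   →  a_2 = 14

14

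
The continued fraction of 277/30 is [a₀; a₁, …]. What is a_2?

3

277 = 9·30 + 7   →  a_0 = 9
30 = 4·7 + 2   →  a_1 = 4
7 = 3·2 + 1   →  a_2 = 3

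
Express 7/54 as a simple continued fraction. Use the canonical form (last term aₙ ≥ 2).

[0; 7, 1, 2, 2]

7 = 0*54 + 7
54 = 7*7 + 5
7 = 1*5 + 2
5 = 2*2 + 1
2 = 2*1 + 0  (stop)
So 7/54 = [0; 7, 1, 2, 2].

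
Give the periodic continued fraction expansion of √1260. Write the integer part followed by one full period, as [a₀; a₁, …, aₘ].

a₀ = ⌊√1260⌋ = 35.
With m₀=0, d₀=1 and mₖ₊₁ = dₖaₖ − mₖ, dₖ₊₁ = (n − mₖ₊₁²)/dₖ, aₖ₊₁ = ⌊(a₀+mₖ₊₁)/dₖ₊₁⌋:
  k=1: m=35, d=35, a=2
  k=2: m=35, d=1, a=70
d=1 and a=2a₀=70 at k=2, so the next step gives (m, d) = (35, 35) again — its k=1 value — and the period has length 2.

[35; 2, 70]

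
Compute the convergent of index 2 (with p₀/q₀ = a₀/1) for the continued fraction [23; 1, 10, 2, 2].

Using pₖ = aₖpₖ₋₁ + pₖ₋₂, qₖ = aₖqₖ₋₁ + qₖ₋₂ (with p₋₁=1, p₋₂=0, q₋₁=0, q₋₂=1):
  k=0: a=23, p=23, q=1
  k=1: a=1, p=24, q=1
  k=2: a=10, p=263, q=11

263/11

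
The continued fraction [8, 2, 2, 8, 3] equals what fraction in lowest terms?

Fold from the inside: start with 3/1.
  8 + 1/3 = 25/3
  2 + 3/25 = 53/25
  2 + 25/53 = 131/53
  8 + 53/131 = 1101/131

1101/131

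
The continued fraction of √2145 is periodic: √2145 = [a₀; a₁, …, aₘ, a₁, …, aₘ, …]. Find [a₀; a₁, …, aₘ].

[46; 3, 5, 2, 5, 3, 92]

a₀ = ⌊√2145⌋ = 46.
With m₀=0, d₀=1 and mₖ₊₁ = dₖaₖ − mₖ, dₖ₊₁ = (n − mₖ₊₁²)/dₖ, aₖ₊₁ = ⌊(a₀+mₖ₊₁)/dₖ₊₁⌋:
  k=1: m=46, d=29, a=3
  k=2: m=41, d=16, a=5
  k=3: m=39, d=39, a=2
  k=4: m=39, d=16, a=5
  k=5: m=41, d=29, a=3
  k=6: m=46, d=1, a=92
d=1 and a=2a₀=92 at k=6, so the next step gives (m, d) = (46, 29) again — its k=1 value — and the period has length 6.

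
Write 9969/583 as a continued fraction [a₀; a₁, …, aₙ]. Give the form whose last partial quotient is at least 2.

9969 = 17×583 + 58
583 = 10×58 + 3
58 = 19×3 + 1
3 = 3×1 + 0  (stop)
So 9969/583 = [17; 10, 19, 3].

[17; 10, 19, 3]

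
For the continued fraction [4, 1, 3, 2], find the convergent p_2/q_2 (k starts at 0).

19/4

Using pₖ = aₖpₖ₋₁ + pₖ₋₂, qₖ = aₖqₖ₋₁ + qₖ₋₂ (with p₋₁=1, p₋₂=0, q₋₁=0, q₋₂=1):
  k=0: a=4, p=4, q=1
  k=1: a=1, p=5, q=1
  k=2: a=3, p=19, q=4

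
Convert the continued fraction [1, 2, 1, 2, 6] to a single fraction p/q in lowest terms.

70/51

Using pₖ = aₖpₖ₋₁ + pₖ₋₂ and qₖ = aₖqₖ₋₁ + qₖ₋₂:
  k=0: a=1, p=1, q=1
  k=1: a=2, p=3, q=2
  k=2: a=1, p=4, q=3
  k=3: a=2, p=11, q=8
  k=4: a=6, p=70, q=51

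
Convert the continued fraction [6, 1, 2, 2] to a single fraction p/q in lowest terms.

47/7

Fold from the inside: start with 2/1.
  2 + 1/2 = 5/2
  1 + 2/5 = 7/5
  6 + 5/7 = 47/7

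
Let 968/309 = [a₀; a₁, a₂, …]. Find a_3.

1

968 = 3·309 + 41   →  a_0 = 3
309 = 7·41 + 22   →  a_1 = 7
41 = 1·22 + 19   →  a_2 = 1
22 = 1·19 + 3   →  a_3 = 1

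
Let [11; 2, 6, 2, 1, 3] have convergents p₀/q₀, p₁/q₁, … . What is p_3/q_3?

321/28

Using pₖ = aₖpₖ₋₁ + pₖ₋₂, qₖ = aₖqₖ₋₁ + qₖ₋₂ (with p₋₁=1, p₋₂=0, q₋₁=0, q₋₂=1):
  k=0: a=11, p=11, q=1
  k=1: a=2, p=23, q=2
  k=2: a=6, p=149, q=13
  k=3: a=2, p=321, q=28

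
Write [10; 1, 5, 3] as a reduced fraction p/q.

206/19

Fold from the inside: start with 3/1.
  5 + 1/3 = 16/3
  1 + 3/16 = 19/16
  10 + 16/19 = 206/19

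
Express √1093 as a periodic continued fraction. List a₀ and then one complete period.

[33; 16, 1, 1, 16, 66]

a₀ = ⌊√1093⌋ = 33.
With m₀=0, d₀=1 and mₖ₊₁ = dₖaₖ − mₖ, dₖ₊₁ = (n − mₖ₊₁²)/dₖ, aₖ₊₁ = ⌊(a₀+mₖ₊₁)/dₖ₊₁⌋:
  k=1: m=33, d=4, a=16
  k=2: m=31, d=33, a=1
  k=3: m=2, d=33, a=1
  k=4: m=31, d=4, a=16
  k=5: m=33, d=1, a=66
d=1 and a=2a₀=66 at k=5, so the next step gives (m, d) = (33, 4) again — its k=1 value — and the period has length 5.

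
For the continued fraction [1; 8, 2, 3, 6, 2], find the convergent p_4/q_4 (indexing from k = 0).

Using pₖ = aₖpₖ₋₁ + pₖ₋₂, qₖ = aₖqₖ₋₁ + qₖ₋₂ (with p₋₁=1, p₋₂=0, q₋₁=0, q₋₂=1):
  k=0: a=1, p=1, q=1
  k=1: a=8, p=9, q=8
  k=2: a=2, p=19, q=17
  k=3: a=3, p=66, q=59
  k=4: a=6, p=415, q=371

415/371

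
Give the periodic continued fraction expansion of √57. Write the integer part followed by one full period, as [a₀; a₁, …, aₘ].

[7; 1, 1, 4, 1, 1, 14]

a₀ = ⌊√57⌋ = 7.
With m₀=0, d₀=1 and mₖ₊₁ = dₖaₖ − mₖ, dₖ₊₁ = (n − mₖ₊₁²)/dₖ, aₖ₊₁ = ⌊(a₀+mₖ₊₁)/dₖ₊₁⌋:
  k=1: m=7, d=8, a=1
  k=2: m=1, d=7, a=1
  k=3: m=6, d=3, a=4
  k=4: m=6, d=7, a=1
  k=5: m=1, d=8, a=1
  k=6: m=7, d=1, a=14
d=1 and a=2a₀=14 at k=6, so the next step gives (m, d) = (7, 8) again — its k=1 value — and the period has length 6.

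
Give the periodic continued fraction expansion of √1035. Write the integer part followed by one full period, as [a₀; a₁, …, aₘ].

[32; 5, 1, 5, 64]

a₀ = ⌊√1035⌋ = 32.
With m₀=0, d₀=1 and mₖ₊₁ = dₖaₖ − mₖ, dₖ₊₁ = (n − mₖ₊₁²)/dₖ, aₖ₊₁ = ⌊(a₀+mₖ₊₁)/dₖ₊₁⌋:
  k=1: m=32, d=11, a=5
  k=2: m=23, d=46, a=1
  k=3: m=23, d=11, a=5
  k=4: m=32, d=1, a=64
d=1 and a=2a₀=64 at k=4, so the next step gives (m, d) = (32, 11) again — its k=1 value — and the period has length 4.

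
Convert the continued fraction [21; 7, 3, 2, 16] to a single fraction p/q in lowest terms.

17713/838

Fold from the inside: start with 16/1.
  2 + 1/16 = 33/16
  3 + 16/33 = 115/33
  7 + 33/115 = 838/115
  21 + 115/838 = 17713/838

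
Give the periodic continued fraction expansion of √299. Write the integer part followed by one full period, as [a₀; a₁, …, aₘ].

[17; 3, 2, 3, 34]

a₀ = ⌊√299⌋ = 17.
With m₀=0, d₀=1 and mₖ₊₁ = dₖaₖ − mₖ, dₖ₊₁ = (n − mₖ₊₁²)/dₖ, aₖ₊₁ = ⌊(a₀+mₖ₊₁)/dₖ₊₁⌋:
  k=1: m=17, d=10, a=3
  k=2: m=13, d=13, a=2
  k=3: m=13, d=10, a=3
  k=4: m=17, d=1, a=34
d=1 and a=2a₀=34 at k=4, so the next step gives (m, d) = (17, 10) again — its k=1 value — and the period has length 4.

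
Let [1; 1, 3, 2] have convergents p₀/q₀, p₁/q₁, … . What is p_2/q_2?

Using pₖ = aₖpₖ₋₁ + pₖ₋₂, qₖ = aₖqₖ₋₁ + qₖ₋₂ (with p₋₁=1, p₋₂=0, q₋₁=0, q₋₂=1):
  k=0: a=1, p=1, q=1
  k=1: a=1, p=2, q=1
  k=2: a=3, p=7, q=4

7/4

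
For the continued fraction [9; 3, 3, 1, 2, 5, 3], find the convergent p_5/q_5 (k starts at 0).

1796/193

Using pₖ = aₖpₖ₋₁ + pₖ₋₂, qₖ = aₖqₖ₋₁ + qₖ₋₂ (with p₋₁=1, p₋₂=0, q₋₁=0, q₋₂=1):
  k=0: a=9, p=9, q=1
  k=1: a=3, p=28, q=3
  k=2: a=3, p=93, q=10
  k=3: a=1, p=121, q=13
  k=4: a=2, p=335, q=36
  k=5: a=5, p=1796, q=193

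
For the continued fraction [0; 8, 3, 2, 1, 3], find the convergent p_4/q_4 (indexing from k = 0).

Using pₖ = aₖpₖ₋₁ + pₖ₋₂, qₖ = aₖqₖ₋₁ + qₖ₋₂ (with p₋₁=1, p₋₂=0, q₋₁=0, q₋₂=1):
  k=0: a=0, p=0, q=1
  k=1: a=8, p=1, q=8
  k=2: a=3, p=3, q=25
  k=3: a=2, p=7, q=58
  k=4: a=1, p=10, q=83

10/83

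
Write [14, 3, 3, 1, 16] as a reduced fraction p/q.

Using pₖ = aₖpₖ₋₁ + pₖ₋₂ and qₖ = aₖqₖ₋₁ + qₖ₋₂:
  k=0: a=14, p=14, q=1
  k=1: a=3, p=43, q=3
  k=2: a=3, p=143, q=10
  k=3: a=1, p=186, q=13
  k=4: a=16, p=3119, q=218

3119/218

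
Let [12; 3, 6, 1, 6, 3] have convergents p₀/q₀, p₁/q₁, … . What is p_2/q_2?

234/19

Using pₖ = aₖpₖ₋₁ + pₖ₋₂, qₖ = aₖqₖ₋₁ + qₖ₋₂ (with p₋₁=1, p₋₂=0, q₋₁=0, q₋₂=1):
  k=0: a=12, p=12, q=1
  k=1: a=3, p=37, q=3
  k=2: a=6, p=234, q=19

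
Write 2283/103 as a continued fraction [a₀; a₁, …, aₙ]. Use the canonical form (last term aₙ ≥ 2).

[22; 6, 17]

2283 = 22·103 + 17
103 = 6·17 + 1
17 = 17·1 + 0  (stop)
So 2283/103 = [22; 6, 17].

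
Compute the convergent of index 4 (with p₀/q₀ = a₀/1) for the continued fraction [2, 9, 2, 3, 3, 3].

Using pₖ = aₖpₖ₋₁ + pₖ₋₂, qₖ = aₖqₖ₋₁ + qₖ₋₂ (with p₋₁=1, p₋₂=0, q₋₁=0, q₋₂=1):
  k=0: a=2, p=2, q=1
  k=1: a=9, p=19, q=9
  k=2: a=2, p=40, q=19
  k=3: a=3, p=139, q=66
  k=4: a=3, p=457, q=217

457/217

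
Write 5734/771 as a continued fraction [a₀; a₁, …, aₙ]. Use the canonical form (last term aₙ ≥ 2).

5734 = 7·771 + 337
771 = 2·337 + 97
337 = 3·97 + 46
97 = 2·46 + 5
46 = 9·5 + 1
5 = 5·1 + 0  (stop)
So 5734/771 = [7; 2, 3, 2, 9, 5].

[7; 2, 3, 2, 9, 5]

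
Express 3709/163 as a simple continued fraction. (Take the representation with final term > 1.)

3709 = 22×163 + 123
163 = 1×123 + 40
123 = 3×40 + 3
40 = 13×3 + 1
3 = 3×1 + 0  (stop)
So 3709/163 = [22; 1, 3, 13, 3].

[22; 1, 3, 13, 3]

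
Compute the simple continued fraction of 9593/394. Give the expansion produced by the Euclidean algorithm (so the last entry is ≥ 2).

9593 = 24·394 + 137
394 = 2·137 + 120
137 = 1·120 + 17
120 = 7·17 + 1
17 = 17·1 + 0  (stop)
So 9593/394 = [24; 2, 1, 7, 17].

[24; 2, 1, 7, 17]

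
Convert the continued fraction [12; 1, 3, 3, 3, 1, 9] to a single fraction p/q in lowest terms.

6984/547

Fold from the inside: start with 9/1.
  1 + 1/9 = 10/9
  3 + 9/10 = 39/10
  3 + 10/39 = 127/39
  3 + 39/127 = 420/127
  1 + 127/420 = 547/420
  12 + 420/547 = 6984/547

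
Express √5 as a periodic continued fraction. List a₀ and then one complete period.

a₀ = ⌊√5⌋ = 2.
With m₀=0, d₀=1 and mₖ₊₁ = dₖaₖ − mₖ, dₖ₊₁ = (n − mₖ₊₁²)/dₖ, aₖ₊₁ = ⌊(a₀+mₖ₊₁)/dₖ₊₁⌋:
  k=1: m=2, d=1, a=4
d=1 and a=2a₀=4 at k=1, so the next step gives (m, d) = (2, 1) again — its k=1 value — and the period has length 1.

[2; 4]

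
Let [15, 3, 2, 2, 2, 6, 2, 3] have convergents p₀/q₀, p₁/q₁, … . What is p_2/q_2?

107/7

Using pₖ = aₖpₖ₋₁ + pₖ₋₂, qₖ = aₖqₖ₋₁ + qₖ₋₂ (with p₋₁=1, p₋₂=0, q₋₁=0, q₋₂=1):
  k=0: a=15, p=15, q=1
  k=1: a=3, p=46, q=3
  k=2: a=2, p=107, q=7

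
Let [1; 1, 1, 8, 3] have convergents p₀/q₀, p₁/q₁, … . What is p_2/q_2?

3/2

Using pₖ = aₖpₖ₋₁ + pₖ₋₂, qₖ = aₖqₖ₋₁ + qₖ₋₂ (with p₋₁=1, p₋₂=0, q₋₁=0, q₋₂=1):
  k=0: a=1, p=1, q=1
  k=1: a=1, p=2, q=1
  k=2: a=1, p=3, q=2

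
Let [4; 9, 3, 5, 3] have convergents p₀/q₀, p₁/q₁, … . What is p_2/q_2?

Using pₖ = aₖpₖ₋₁ + pₖ₋₂, qₖ = aₖqₖ₋₁ + qₖ₋₂ (with p₋₁=1, p₋₂=0, q₋₁=0, q₋₂=1):
  k=0: a=4, p=4, q=1
  k=1: a=9, p=37, q=9
  k=2: a=3, p=115, q=28

115/28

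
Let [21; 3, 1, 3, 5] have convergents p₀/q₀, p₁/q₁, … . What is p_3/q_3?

Using pₖ = aₖpₖ₋₁ + pₖ₋₂, qₖ = aₖqₖ₋₁ + qₖ₋₂ (with p₋₁=1, p₋₂=0, q₋₁=0, q₋₂=1):
  k=0: a=21, p=21, q=1
  k=1: a=3, p=64, q=3
  k=2: a=1, p=85, q=4
  k=3: a=3, p=319, q=15

319/15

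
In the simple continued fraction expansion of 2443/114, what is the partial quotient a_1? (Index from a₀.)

2443 = 21·114 + 49   →  a_0 = 21
114 = 2·49 + 16   →  a_1 = 2

2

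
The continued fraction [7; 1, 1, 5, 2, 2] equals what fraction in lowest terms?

445/59

Fold from the inside: start with 2/1.
  2 + 1/2 = 5/2
  5 + 2/5 = 27/5
  1 + 5/27 = 32/27
  1 + 27/32 = 59/32
  7 + 32/59 = 445/59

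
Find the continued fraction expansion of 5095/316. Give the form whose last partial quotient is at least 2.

5095 = 16*316 + 39
316 = 8*39 + 4
39 = 9*4 + 3
4 = 1*3 + 1
3 = 3*1 + 0  (stop)
So 5095/316 = [16; 8, 9, 1, 3].

[16; 8, 9, 1, 3]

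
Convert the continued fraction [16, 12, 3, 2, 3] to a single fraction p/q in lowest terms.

Using pₖ = aₖpₖ₋₁ + pₖ₋₂ and qₖ = aₖqₖ₋₁ + qₖ₋₂:
  k=0: a=16, p=16, q=1
  k=1: a=12, p=193, q=12
  k=2: a=3, p=595, q=37
  k=3: a=2, p=1383, q=86
  k=4: a=3, p=4744, q=295

4744/295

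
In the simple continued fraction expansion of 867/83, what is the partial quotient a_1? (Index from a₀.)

2

867 = 10·83 + 37   →  a_0 = 10
83 = 2·37 + 9   →  a_1 = 2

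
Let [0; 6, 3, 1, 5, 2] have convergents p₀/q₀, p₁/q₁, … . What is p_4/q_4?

Using pₖ = aₖpₖ₋₁ + pₖ₋₂, qₖ = aₖqₖ₋₁ + qₖ₋₂ (with p₋₁=1, p₋₂=0, q₋₁=0, q₋₂=1):
  k=0: a=0, p=0, q=1
  k=1: a=6, p=1, q=6
  k=2: a=3, p=3, q=19
  k=3: a=1, p=4, q=25
  k=4: a=5, p=23, q=144

23/144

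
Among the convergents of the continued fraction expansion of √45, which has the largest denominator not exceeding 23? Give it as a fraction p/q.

√45 = [6; 1, 2, 2, 2, 1, 12, …] (period length 6).
Convergents:
  p_0/q_0 = 6/1
  p_1/q_1 = 7/1
  p_2/q_2 = 20/3
  p_3/q_3 = 47/7
  p_4/q_4 = 114/17
  p_5/q_5 = 161/24
q_4 = 17 ≤ 23 < 24 = q_5, so the answer is 114/17.

114/17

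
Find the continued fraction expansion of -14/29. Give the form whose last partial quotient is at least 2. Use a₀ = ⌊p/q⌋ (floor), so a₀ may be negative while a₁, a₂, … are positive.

[-1; 1, 1, 14]

-14 = -1×29 + 15
29 = 1×15 + 14
15 = 1×14 + 1
14 = 14×1 + 0  (stop)
So -14/29 = [-1; 1, 1, 14].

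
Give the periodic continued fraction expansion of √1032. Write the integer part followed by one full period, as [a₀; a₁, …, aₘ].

a₀ = ⌊√1032⌋ = 32.

[32; 8, 64]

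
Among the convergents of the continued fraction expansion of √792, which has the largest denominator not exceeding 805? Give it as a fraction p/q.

√792 = [28; 7, 56, …] (period length 2).
Convergents:
  p_0/q_0 = 28/1
  p_1/q_1 = 197/7
  p_2/q_2 = 11060/393
  p_3/q_3 = 77617/2758
q_2 = 393 ≤ 805 < 2758 = q_3, so the answer is 11060/393.

11060/393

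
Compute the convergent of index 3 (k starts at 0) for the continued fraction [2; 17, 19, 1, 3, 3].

702/341

Using pₖ = aₖpₖ₋₁ + pₖ₋₂, qₖ = aₖqₖ₋₁ + qₖ₋₂ (with p₋₁=1, p₋₂=0, q₋₁=0, q₋₂=1):
  k=0: a=2, p=2, q=1
  k=1: a=17, p=35, q=17
  k=2: a=19, p=667, q=324
  k=3: a=1, p=702, q=341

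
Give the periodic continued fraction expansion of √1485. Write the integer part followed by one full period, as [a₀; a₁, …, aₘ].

a₀ = ⌊√1485⌋ = 38.
With m₀=0, d₀=1 and mₖ₊₁ = dₖaₖ − mₖ, dₖ₊₁ = (n − mₖ₊₁²)/dₖ, aₖ₊₁ = ⌊(a₀+mₖ₊₁)/dₖ₊₁⌋:
  k=1: m=38, d=41, a=1
  k=2: m=3, d=36, a=1
  k=3: m=33, d=11, a=6
  k=4: m=33, d=36, a=1
  k=5: m=3, d=41, a=1
  k=6: m=38, d=1, a=76
d=1 and a=2a₀=76 at k=6, so the next step gives (m, d) = (38, 41) again — its k=1 value — and the period has length 6.

[38; 1, 1, 6, 1, 1, 76]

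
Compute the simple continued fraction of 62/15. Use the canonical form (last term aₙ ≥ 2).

62 = 4×15 + 2
15 = 7×2 + 1
2 = 2×1 + 0  (stop)
So 62/15 = [4; 7, 2].

[4; 7, 2]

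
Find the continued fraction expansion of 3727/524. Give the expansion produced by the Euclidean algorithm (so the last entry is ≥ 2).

[7; 8, 1, 7, 2, 3]

3727 = 7*524 + 59
524 = 8*59 + 52
59 = 1*52 + 7
52 = 7*7 + 3
7 = 2*3 + 1
3 = 3*1 + 0  (stop)
So 3727/524 = [7; 8, 1, 7, 2, 3].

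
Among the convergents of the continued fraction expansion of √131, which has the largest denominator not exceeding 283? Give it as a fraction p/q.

√131 = [11; 2, 4, 11, 4, 2, 22, …] (period length 6).
Convergents:
  p_0/q_0 = 11/1
  p_1/q_1 = 23/2
  p_2/q_2 = 103/9
  p_3/q_3 = 1156/101
  p_4/q_4 = 4727/413
q_3 = 101 ≤ 283 < 413 = q_4, so the answer is 1156/101.

1156/101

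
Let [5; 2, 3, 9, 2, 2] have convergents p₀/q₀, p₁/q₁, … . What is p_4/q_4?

744/137

Using pₖ = aₖpₖ₋₁ + pₖ₋₂, qₖ = aₖqₖ₋₁ + qₖ₋₂ (with p₋₁=1, p₋₂=0, q₋₁=0, q₋₂=1):
  k=0: a=5, p=5, q=1
  k=1: a=2, p=11, q=2
  k=2: a=3, p=38, q=7
  k=3: a=9, p=353, q=65
  k=4: a=2, p=744, q=137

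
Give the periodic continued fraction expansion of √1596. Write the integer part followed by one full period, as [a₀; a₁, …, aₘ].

a₀ = ⌊√1596⌋ = 39.
With m₀=0, d₀=1 and mₖ₊₁ = dₖaₖ − mₖ, dₖ₊₁ = (n − mₖ₊₁²)/dₖ, aₖ₊₁ = ⌊(a₀+mₖ₊₁)/dₖ₊₁⌋:
  k=1: m=39, d=75, a=1
  k=2: m=36, d=4, a=18
  k=3: m=36, d=75, a=1
  k=4: m=39, d=1, a=78
d=1 and a=2a₀=78 at k=4, so the next step gives (m, d) = (39, 75) again — its k=1 value — and the period has length 4.

[39; 1, 18, 1, 78]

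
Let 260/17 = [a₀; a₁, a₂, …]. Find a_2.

260 = 15·17 + 5   →  a_0 = 15
17 = 3·5 + 2   →  a_1 = 3
5 = 2·2 + 1   →  a_2 = 2

2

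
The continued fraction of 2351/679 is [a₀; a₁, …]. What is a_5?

2351 = 3·679 + 314   →  a_0 = 3
679 = 2·314 + 51   →  a_1 = 2
314 = 6·51 + 8   →  a_2 = 6
51 = 6·8 + 3   →  a_3 = 6
8 = 2·3 + 2   →  a_4 = 2
3 = 1·2 + 1   →  a_5 = 1

1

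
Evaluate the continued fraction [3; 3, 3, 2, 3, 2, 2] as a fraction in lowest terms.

1457/441

Fold from the inside: start with 2/1.
  2 + 1/2 = 5/2
  3 + 2/5 = 17/5
  2 + 5/17 = 39/17
  3 + 17/39 = 134/39
  3 + 39/134 = 441/134
  3 + 134/441 = 1457/441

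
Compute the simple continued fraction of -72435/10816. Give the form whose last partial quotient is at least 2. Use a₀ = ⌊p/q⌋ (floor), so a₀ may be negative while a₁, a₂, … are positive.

[-7; 3, 3, 3, 16, 1, 18]

-72435 = -7*10816 + 3277
10816 = 3*3277 + 985
3277 = 3*985 + 322
985 = 3*322 + 19
322 = 16*19 + 18
19 = 1*18 + 1
18 = 18*1 + 0  (stop)
So -72435/10816 = [-7; 3, 3, 3, 16, 1, 18].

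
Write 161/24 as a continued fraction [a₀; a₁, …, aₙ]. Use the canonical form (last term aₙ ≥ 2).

[6; 1, 2, 2, 3]

161 = 6·24 + 17
24 = 1·17 + 7
17 = 2·7 + 3
7 = 2·3 + 1
3 = 3·1 + 0  (stop)
So 161/24 = [6; 1, 2, 2, 3].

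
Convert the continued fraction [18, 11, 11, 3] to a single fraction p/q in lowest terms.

Using pₖ = aₖpₖ₋₁ + pₖ₋₂ and qₖ = aₖqₖ₋₁ + qₖ₋₂:
  k=0: a=18, p=18, q=1
  k=1: a=11, p=199, q=11
  k=2: a=11, p=2207, q=122
  k=3: a=3, p=6820, q=377

6820/377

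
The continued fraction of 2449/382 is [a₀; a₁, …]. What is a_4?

2449 = 6·382 + 157   →  a_0 = 6
382 = 2·157 + 68   →  a_1 = 2
157 = 2·68 + 21   →  a_2 = 2
68 = 3·21 + 5   →  a_3 = 3
21 = 4·5 + 1   →  a_4 = 4

4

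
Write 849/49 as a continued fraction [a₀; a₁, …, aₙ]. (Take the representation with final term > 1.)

[17; 3, 16]

849 = 17×49 + 16
49 = 3×16 + 1
16 = 16×1 + 0  (stop)
So 849/49 = [17; 3, 16].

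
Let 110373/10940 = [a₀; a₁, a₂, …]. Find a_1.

110373 = 10·10940 + 973   →  a_0 = 10
10940 = 11·973 + 237   →  a_1 = 11

11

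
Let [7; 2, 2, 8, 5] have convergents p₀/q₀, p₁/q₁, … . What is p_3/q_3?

311/42

Using pₖ = aₖpₖ₋₁ + pₖ₋₂, qₖ = aₖqₖ₋₁ + qₖ₋₂ (with p₋₁=1, p₋₂=0, q₋₁=0, q₋₂=1):
  k=0: a=7, p=7, q=1
  k=1: a=2, p=15, q=2
  k=2: a=2, p=37, q=5
  k=3: a=8, p=311, q=42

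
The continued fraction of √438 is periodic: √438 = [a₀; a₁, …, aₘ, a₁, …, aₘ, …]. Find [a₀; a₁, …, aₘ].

a₀ = ⌊√438⌋ = 20.
With m₀=0, d₀=1 and mₖ₊₁ = dₖaₖ − mₖ, dₖ₊₁ = (n − mₖ₊₁²)/dₖ, aₖ₊₁ = ⌊(a₀+mₖ₊₁)/dₖ₊₁⌋:
  k=1: m=20, d=38, a=1
  k=2: m=18, d=3, a=12
  k=3: m=18, d=38, a=1
  k=4: m=20, d=1, a=40
d=1 and a=2a₀=40 at k=4, so the next step gives (m, d) = (20, 38) again — its k=1 value — and the period has length 4.

[20; 1, 12, 1, 40]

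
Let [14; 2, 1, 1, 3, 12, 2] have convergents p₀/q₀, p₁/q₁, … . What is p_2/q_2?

Using pₖ = aₖpₖ₋₁ + pₖ₋₂, qₖ = aₖqₖ₋₁ + qₖ₋₂ (with p₋₁=1, p₋₂=0, q₋₁=0, q₋₂=1):
  k=0: a=14, p=14, q=1
  k=1: a=2, p=29, q=2
  k=2: a=1, p=43, q=3

43/3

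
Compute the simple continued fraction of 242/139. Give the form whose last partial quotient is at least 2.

[1; 1, 2, 1, 6, 5]

242 = 1·139 + 103
139 = 1·103 + 36
103 = 2·36 + 31
36 = 1·31 + 5
31 = 6·5 + 1
5 = 5·1 + 0  (stop)
So 242/139 = [1; 1, 2, 1, 6, 5].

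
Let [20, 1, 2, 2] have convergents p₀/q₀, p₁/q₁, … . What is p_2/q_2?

62/3

Using pₖ = aₖpₖ₋₁ + pₖ₋₂, qₖ = aₖqₖ₋₁ + qₖ₋₂ (with p₋₁=1, p₋₂=0, q₋₁=0, q₋₂=1):
  k=0: a=20, p=20, q=1
  k=1: a=1, p=21, q=1
  k=2: a=2, p=62, q=3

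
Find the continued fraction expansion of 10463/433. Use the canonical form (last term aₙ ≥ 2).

10463 = 24*433 + 71
433 = 6*71 + 7
71 = 10*7 + 1
7 = 7*1 + 0  (stop)
So 10463/433 = [24; 6, 10, 7].

[24; 6, 10, 7]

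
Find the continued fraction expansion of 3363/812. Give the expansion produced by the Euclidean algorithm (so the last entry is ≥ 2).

[4; 7, 16, 2, 3]

3363 = 4·812 + 115
812 = 7·115 + 7
115 = 16·7 + 3
7 = 2·3 + 1
3 = 3·1 + 0  (stop)
So 3363/812 = [4; 7, 16, 2, 3].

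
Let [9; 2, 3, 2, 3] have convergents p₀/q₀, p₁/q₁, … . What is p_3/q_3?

151/16

Using pₖ = aₖpₖ₋₁ + pₖ₋₂, qₖ = aₖqₖ₋₁ + qₖ₋₂ (with p₋₁=1, p₋₂=0, q₋₁=0, q₋₂=1):
  k=0: a=9, p=9, q=1
  k=1: a=2, p=19, q=2
  k=2: a=3, p=66, q=7
  k=3: a=2, p=151, q=16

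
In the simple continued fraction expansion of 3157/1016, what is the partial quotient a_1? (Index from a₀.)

3157 = 3·1016 + 109   →  a_0 = 3
1016 = 9·109 + 35   →  a_1 = 9

9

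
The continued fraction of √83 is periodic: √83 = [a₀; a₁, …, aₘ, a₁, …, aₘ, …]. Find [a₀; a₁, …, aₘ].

[9; 9, 18]

a₀ = ⌊√83⌋ = 9.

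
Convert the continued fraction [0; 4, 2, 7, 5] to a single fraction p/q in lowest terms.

Using pₖ = aₖpₖ₋₁ + pₖ₋₂ and qₖ = aₖqₖ₋₁ + qₖ₋₂:
  k=0: a=0, p=0, q=1
  k=1: a=4, p=1, q=4
  k=2: a=2, p=2, q=9
  k=3: a=7, p=15, q=67
  k=4: a=5, p=77, q=344

77/344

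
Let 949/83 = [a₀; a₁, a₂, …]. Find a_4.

1

949 = 11·83 + 36   →  a_0 = 11
83 = 2·36 + 11   →  a_1 = 2
36 = 3·11 + 3   →  a_2 = 3
11 = 3·3 + 2   →  a_3 = 3
3 = 1·2 + 1   →  a_4 = 1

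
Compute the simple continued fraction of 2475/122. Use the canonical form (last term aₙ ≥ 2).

2475 = 20*122 + 35
122 = 3*35 + 17
35 = 2*17 + 1
17 = 17*1 + 0  (stop)
So 2475/122 = [20; 3, 2, 17].

[20; 3, 2, 17]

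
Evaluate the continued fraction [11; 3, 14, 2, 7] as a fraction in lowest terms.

7543/666

Using pₖ = aₖpₖ₋₁ + pₖ₋₂ and qₖ = aₖqₖ₋₁ + qₖ₋₂:
  k=0: a=11, p=11, q=1
  k=1: a=3, p=34, q=3
  k=2: a=14, p=487, q=43
  k=3: a=2, p=1008, q=89
  k=4: a=7, p=7543, q=666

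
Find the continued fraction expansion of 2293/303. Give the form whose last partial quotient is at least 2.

2293 = 7·303 + 172
303 = 1·172 + 131
172 = 1·131 + 41
131 = 3·41 + 8
41 = 5·8 + 1
8 = 8·1 + 0  (stop)
So 2293/303 = [7; 1, 1, 3, 5, 8].

[7; 1, 1, 3, 5, 8]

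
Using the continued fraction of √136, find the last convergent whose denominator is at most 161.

1621/139

√136 = [11; 1, 1, 1, 22, …] (period length 4).
Convergents:
  p_0/q_0 = 11/1
  p_1/q_1 = 12/1
  p_2/q_2 = 23/2
  p_3/q_3 = 35/3
  p_4/q_4 = 793/68
  p_5/q_5 = 828/71
  p_6/q_6 = 1621/139
  p_7/q_7 = 2449/210
q_6 = 139 ≤ 161 < 210 = q_7, so the answer is 1621/139.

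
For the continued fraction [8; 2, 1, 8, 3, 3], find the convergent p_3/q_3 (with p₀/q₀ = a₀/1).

217/26

Using pₖ = aₖpₖ₋₁ + pₖ₋₂, qₖ = aₖqₖ₋₁ + qₖ₋₂ (with p₋₁=1, p₋₂=0, q₋₁=0, q₋₂=1):
  k=0: a=8, p=8, q=1
  k=1: a=2, p=17, q=2
  k=2: a=1, p=25, q=3
  k=3: a=8, p=217, q=26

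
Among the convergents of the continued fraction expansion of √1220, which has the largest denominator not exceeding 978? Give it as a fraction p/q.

√1220 = [34; 1, 12, 1, 68, …] (period length 4).
Convergents:
  p_0/q_0 = 34/1
  p_1/q_1 = 35/1
  p_2/q_2 = 454/13
  p_3/q_3 = 489/14
  p_4/q_4 = 33706/965
  p_5/q_5 = 34195/979
q_4 = 965 ≤ 978 < 979 = q_5, so the answer is 33706/965.

33706/965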